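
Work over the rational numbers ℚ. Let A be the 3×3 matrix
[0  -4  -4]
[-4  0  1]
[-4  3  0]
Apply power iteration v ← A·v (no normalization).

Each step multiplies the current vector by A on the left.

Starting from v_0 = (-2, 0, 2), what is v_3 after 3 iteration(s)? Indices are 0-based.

v_3 = (-408, 350, 408)

v_0 = (-2, 0, 2).
v_1 = A·v_0 = (-8, 10, 8).
v_2 = A·v_1 = (-72, 40, 62).
v_3 = A·v_2 = (-408, 350, 408).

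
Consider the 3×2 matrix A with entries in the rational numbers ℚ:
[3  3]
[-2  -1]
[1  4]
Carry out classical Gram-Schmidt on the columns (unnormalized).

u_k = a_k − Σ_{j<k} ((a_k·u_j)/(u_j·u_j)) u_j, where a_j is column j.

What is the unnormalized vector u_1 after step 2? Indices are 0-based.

Step 1: u_0 = a_0 = (3, -2, 1).
Step 2: u_1 = a_1 − (15/14)·u_0 = (-3/14, 8/7, 41/14).

u_1 = (-3/14, 8/7, 41/14)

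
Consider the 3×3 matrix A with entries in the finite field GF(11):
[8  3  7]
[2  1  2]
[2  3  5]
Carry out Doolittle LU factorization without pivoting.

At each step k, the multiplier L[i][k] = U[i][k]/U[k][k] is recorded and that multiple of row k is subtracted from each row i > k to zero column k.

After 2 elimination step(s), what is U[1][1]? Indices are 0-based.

k=0: U[0][0]=8
  eliminate (1,0): mult=3, new row 1: (0, 3, 3); set L[1][0]=3
  eliminate (2,0): mult=3, new row 2: (0, 5, 6); set L[2][0]=3
k=1: U[1][1]=3
  eliminate (2,1): mult=9, new row 2: (0, 0, 1); set L[2][1]=9

U[1][1] = 3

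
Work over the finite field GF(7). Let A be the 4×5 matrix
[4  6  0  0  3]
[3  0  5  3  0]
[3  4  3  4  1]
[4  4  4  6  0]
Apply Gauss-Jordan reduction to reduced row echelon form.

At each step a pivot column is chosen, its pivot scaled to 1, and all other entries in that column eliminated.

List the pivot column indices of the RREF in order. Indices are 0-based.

[1] R0 /= 4  ⇒  (1, 5, 0, 0, 6)
     R1 -= 3·R0  ⇒  (0, 6, 5, 3, 3)
     R2 -= 3·R0  ⇒  (0, 3, 3, 4, 4)
     R3 -= 4·R0  ⇒  (0, 5, 4, 6, 4)
[2] R1 /= 6  ⇒  (0, 1, 2, 4, 4)
     R0 -= 5·R1  ⇒  (1, 0, 4, 1, 0)
     R2 -= 3·R1  ⇒  (0, 0, 4, 6, 6)
     R3 -= 5·R1  ⇒  (0, 0, 1, 0, 5)
[3] R2 /= 4  ⇒  (0, 0, 1, 5, 5)
     R0 -= 4·R2  ⇒  (1, 0, 0, 2, 1)
     R1 -= 2·R2  ⇒  (0, 1, 0, 1, 1)
     R3 -= 1·R2  ⇒  (0, 0, 0, 2, 0)
[4] R3 /= 2  ⇒  (0, 0, 0, 1, 0)
     R0 -= 2·R3  ⇒  (1, 0, 0, 0, 1)
     R1 -= 1·R3  ⇒  (0, 1, 0, 0, 1)
     R2 -= 5·R3  ⇒  (0, 0, 1, 0, 5)

pivot columns: 0, 1, 2, 3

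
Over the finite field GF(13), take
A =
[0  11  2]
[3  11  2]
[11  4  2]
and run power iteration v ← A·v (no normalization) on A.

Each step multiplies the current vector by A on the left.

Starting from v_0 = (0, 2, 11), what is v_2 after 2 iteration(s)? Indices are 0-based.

v_0 = (0, 2, 11).
v_1 = A·v_0 = (5, 5, 4).
v_2 = A·v_1 = (11, 0, 5).

v_2 = (11, 0, 5)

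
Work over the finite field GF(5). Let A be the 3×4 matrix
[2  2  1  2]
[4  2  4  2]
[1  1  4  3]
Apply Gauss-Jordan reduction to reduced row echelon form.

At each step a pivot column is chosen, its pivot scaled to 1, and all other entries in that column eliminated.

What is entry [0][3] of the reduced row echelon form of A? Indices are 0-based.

[1] R0 /= 2  ⇒  (1, 1, 3, 1)
     R1 -= 4·R0  ⇒  (0, 3, 2, 3)
     R2 -= 1·R0  ⇒  (0, 0, 1, 2)
[2] R1 /= 3  ⇒  (0, 1, 4, 1)
     R0 -= 1·R1  ⇒  (1, 0, 4, 0)
[3] R2 /= 1  ⇒  (0, 0, 1, 2)
     R0 -= 4·R2  ⇒  (1, 0, 0, 2)
     R1 -= 4·R2  ⇒  (0, 1, 0, 3)

M[0][3] = 2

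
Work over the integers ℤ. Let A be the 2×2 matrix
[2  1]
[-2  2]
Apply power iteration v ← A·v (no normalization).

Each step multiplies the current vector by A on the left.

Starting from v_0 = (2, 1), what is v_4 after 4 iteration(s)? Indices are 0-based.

v_4 = (-40, -92)

v_0 = (2, 1).
v_1 = A·v_0 = (5, -2).
v_2 = A·v_1 = (8, -14).
v_3 = A·v_2 = (2, -44).
v_4 = A·v_3 = (-40, -92).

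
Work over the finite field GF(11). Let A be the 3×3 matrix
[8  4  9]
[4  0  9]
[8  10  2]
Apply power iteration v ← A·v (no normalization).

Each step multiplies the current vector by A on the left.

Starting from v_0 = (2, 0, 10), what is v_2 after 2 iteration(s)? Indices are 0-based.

v_0 = (2, 0, 10).
v_1 = A·v_0 = (7, 10, 3).
v_2 = A·v_1 = (2, 0, 8).

v_2 = (2, 0, 8)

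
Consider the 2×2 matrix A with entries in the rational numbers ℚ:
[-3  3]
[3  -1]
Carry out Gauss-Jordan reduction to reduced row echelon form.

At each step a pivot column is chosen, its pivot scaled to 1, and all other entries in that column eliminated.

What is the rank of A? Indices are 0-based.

rank = 2

[1] R0 /= -3  ⇒  (1, -1)
     R1 -= 3·R0  ⇒  (0, 2)
[2] R1 /= 2  ⇒  (0, 1)
     R0 -= -1·R1  ⇒  (1, 0)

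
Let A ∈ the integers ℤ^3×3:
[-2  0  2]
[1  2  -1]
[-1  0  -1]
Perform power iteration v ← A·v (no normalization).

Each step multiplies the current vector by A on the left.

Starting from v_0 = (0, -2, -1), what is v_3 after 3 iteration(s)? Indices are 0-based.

v_3 = (-10, -13, -7)

v_0 = (0, -2, -1).
v_1 = A·v_0 = (-2, -3, 1).
v_2 = A·v_1 = (6, -9, 1).
v_3 = A·v_2 = (-10, -13, -7).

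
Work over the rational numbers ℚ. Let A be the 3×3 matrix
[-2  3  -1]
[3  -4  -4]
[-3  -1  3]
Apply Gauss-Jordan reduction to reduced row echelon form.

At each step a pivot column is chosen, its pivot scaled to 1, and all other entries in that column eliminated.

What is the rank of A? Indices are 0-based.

rank = 3

step 1: normalize row 0 (÷-2) = (1, -3/2, 1/2)
  row 1: subtract 3×row0 = (0, 1/2, -11/2)
  row 2: subtract -3×row0 = (0, -11/2, 9/2)
step 2: normalize row 1 (÷1/2) = (0, 1, -11)
  row 0: subtract -3/2×row1 = (1, 0, -16)
  row 2: subtract -11/2×row1 = (0, 0, -56)
step 3: normalize row 2 (÷-56) = (0, 0, 1)
  row 0: subtract -16×row2 = (1, 0, 0)
  row 1: subtract -11×row2 = (0, 1, 0)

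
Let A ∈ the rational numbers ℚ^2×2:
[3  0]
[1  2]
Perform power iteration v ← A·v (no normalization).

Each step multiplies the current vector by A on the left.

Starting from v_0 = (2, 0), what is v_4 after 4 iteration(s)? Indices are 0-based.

v_4 = (162, 130)

v_0 = (2, 0).
v_1 = A·v_0 = (6, 2).
v_2 = A·v_1 = (18, 10).
v_3 = A·v_2 = (54, 38).
v_4 = A·v_3 = (162, 130).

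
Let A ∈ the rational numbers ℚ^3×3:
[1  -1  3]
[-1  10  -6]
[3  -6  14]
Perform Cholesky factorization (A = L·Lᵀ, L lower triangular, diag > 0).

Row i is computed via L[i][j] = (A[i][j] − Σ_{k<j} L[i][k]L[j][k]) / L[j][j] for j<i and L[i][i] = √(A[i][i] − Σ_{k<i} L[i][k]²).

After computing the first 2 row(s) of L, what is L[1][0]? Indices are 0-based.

L[1][0] = -1

Step 1: L[0][0] = √(1) = 1.
  L[1][0] = (-1) / L[0][0] = -1.
Step 2: L[1][1] = √(9) = 3.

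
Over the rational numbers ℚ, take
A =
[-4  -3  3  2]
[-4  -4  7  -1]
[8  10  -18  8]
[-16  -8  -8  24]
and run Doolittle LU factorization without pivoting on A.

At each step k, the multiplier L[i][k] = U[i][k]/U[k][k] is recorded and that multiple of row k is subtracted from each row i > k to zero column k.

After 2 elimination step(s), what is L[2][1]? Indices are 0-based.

k=0: U[0][0]=-4
  eliminate (1,0): mult=1, new row 1: (0, -1, 4, -3); set L[1][0]=1
  eliminate (2,0): mult=-2, new row 2: (0, 4, -12, 12); set L[2][0]=-2
  eliminate (3,0): mult=4, new row 3: (0, 4, -20, 16); set L[3][0]=4
k=1: U[1][1]=-1
  eliminate (2,1): mult=-4, new row 2: (0, 0, 4, 0); set L[2][1]=-4
  eliminate (3,1): mult=-4, new row 3: (0, 0, -4, 4); set L[3][1]=-4

L[2][1] = -4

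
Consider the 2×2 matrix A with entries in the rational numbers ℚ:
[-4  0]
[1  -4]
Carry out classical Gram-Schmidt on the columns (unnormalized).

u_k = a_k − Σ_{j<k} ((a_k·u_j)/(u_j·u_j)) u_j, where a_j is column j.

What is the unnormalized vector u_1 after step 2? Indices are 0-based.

u_1 = (-16/17, -64/17)

Step 1: u_0 = a_0 = (-4, 1).
Step 2: u_1 = a_1 − (-4/17)·u_0 = (-16/17, -64/17).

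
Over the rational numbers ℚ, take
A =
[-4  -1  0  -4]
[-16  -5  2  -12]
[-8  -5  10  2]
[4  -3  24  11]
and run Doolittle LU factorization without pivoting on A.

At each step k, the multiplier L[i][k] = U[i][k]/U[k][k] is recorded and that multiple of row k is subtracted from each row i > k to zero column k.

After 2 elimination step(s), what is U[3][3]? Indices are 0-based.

U[3][3] = -9

k=0: U[0][0]=-4
  eliminate (1,0): mult=4, new row 1: (0, -1, 2, 4); set L[1][0]=4
  eliminate (2,0): mult=2, new row 2: (0, -3, 10, 10); set L[2][0]=2
  eliminate (3,0): mult=-1, new row 3: (0, -4, 24, 7); set L[3][0]=-1
k=1: U[1][1]=-1
  eliminate (2,1): mult=3, new row 2: (0, 0, 4, -2); set L[2][1]=3
  eliminate (3,1): mult=4, new row 3: (0, 0, 16, -9); set L[3][1]=4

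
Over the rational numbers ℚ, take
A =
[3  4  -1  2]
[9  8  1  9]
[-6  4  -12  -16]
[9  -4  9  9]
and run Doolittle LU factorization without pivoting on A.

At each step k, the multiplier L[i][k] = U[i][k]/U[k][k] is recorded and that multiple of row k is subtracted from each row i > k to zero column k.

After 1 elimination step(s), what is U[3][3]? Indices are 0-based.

Step 1: pivot at (0,0) is 3.
  row1 ← row1 − (3)·row0  ⇒  L[1][0]=3, U row1=(0, -4, 4, 3)
  row2 ← row2 − (-2)·row0  ⇒  L[2][0]=-2, U row2=(0, 12, -14, -12)
  row3 ← row3 − (3)·row0  ⇒  L[3][0]=3, U row3=(0, -16, 12, 3)

U[3][3] = 3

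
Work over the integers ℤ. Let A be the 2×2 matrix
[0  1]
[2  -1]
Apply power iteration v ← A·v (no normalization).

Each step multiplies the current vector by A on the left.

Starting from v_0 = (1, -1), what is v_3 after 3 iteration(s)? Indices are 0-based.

v_3 = (-5, 11)

v_0 = (1, -1).
v_1 = A·v_0 = (-1, 3).
v_2 = A·v_1 = (3, -5).
v_3 = A·v_2 = (-5, 11).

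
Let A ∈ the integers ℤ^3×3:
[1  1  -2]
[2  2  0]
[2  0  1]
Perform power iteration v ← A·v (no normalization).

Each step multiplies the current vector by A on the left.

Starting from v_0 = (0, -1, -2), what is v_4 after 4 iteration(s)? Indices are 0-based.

v_4 = (-15, 26, 12)

v_0 = (0, -1, -2).
v_1 = A·v_0 = (3, -2, -2).
v_2 = A·v_1 = (5, 2, 4).
v_3 = A·v_2 = (-1, 14, 14).
v_4 = A·v_3 = (-15, 26, 12).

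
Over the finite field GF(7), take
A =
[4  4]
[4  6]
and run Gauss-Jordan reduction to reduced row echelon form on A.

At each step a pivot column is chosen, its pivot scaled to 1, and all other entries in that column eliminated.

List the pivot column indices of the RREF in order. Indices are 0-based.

[1] R0 /= 4  ⇒  (1, 1)
     R1 -= 4·R0  ⇒  (0, 2)
[2] R1 /= 2  ⇒  (0, 1)
     R0 -= 1·R1  ⇒  (1, 0)

pivot columns: 0, 1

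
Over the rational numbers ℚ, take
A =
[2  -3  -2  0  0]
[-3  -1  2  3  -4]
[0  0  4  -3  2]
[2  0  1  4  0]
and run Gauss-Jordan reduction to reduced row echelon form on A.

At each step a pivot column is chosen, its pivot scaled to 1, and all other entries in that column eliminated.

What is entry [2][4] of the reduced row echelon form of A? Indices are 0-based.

M[2][4] = 52/329

step 1: normalize row 0 (÷2) = (1, -3/2, -1, 0, 0)
  row 1: subtract -3×row0 = (0, -11/2, -1, 3, -4)
  row 3: subtract 2×row0 = (0, 3, 3, 4, 0)
step 2: normalize row 1 (÷-11/2) = (0, 1, 2/11, -6/11, 8/11)
  row 0: subtract -3/2×row1 = (1, 0, -8/11, -9/11, 12/11)
  row 3: subtract 3×row1 = (0, 0, 27/11, 62/11, -24/11)
step 3: normalize row 2 (÷4) = (0, 0, 1, -3/4, 1/2)
  row 0: subtract -8/11×row2 = (1, 0, 0, -15/11, 16/11)
  row 1: subtract 2/11×row2 = (0, 1, 0, -9/22, 7/11)
  row 3: subtract 27/11×row2 = (0, 0, 0, 329/44, -75/22)
step 4: normalize row 3 (÷329/44) = (0, 0, 0, 1, -150/329)
  row 0: subtract -15/11×row3 = (1, 0, 0, 0, 274/329)
  row 1: subtract -9/22×row3 = (0, 1, 0, 0, 148/329)
  row 2: subtract -3/4×row3 = (0, 0, 1, 0, 52/329)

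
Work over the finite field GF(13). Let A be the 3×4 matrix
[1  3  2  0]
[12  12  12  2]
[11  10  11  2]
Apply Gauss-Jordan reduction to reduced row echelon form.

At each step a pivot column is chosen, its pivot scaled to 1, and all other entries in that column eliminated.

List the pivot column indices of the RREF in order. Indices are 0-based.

pivot columns: 0, 1, 2

[1] R0 /= 1  ⇒  (1, 3, 2, 0)
     R1 -= 12·R0  ⇒  (0, 2, 1, 2)
     R2 -= 11·R0  ⇒  (0, 3, 2, 2)
[2] R1 /= 2  ⇒  (0, 1, 7, 1)
     R0 -= 3·R1  ⇒  (1, 0, 7, 10)
     R2 -= 3·R1  ⇒  (0, 0, 7, 12)
[3] R2 /= 7  ⇒  (0, 0, 1, 11)
     R0 -= 7·R2  ⇒  (1, 0, 0, 11)
     R1 -= 7·R2  ⇒  (0, 1, 0, 2)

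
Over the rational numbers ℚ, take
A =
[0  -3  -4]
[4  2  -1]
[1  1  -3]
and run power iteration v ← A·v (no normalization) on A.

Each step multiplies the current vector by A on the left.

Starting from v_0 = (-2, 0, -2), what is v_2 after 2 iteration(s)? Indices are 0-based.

v_2 = (2, 16, -10)

v_0 = (-2, 0, -2).
v_1 = A·v_0 = (8, -6, 4).
v_2 = A·v_1 = (2, 16, -10).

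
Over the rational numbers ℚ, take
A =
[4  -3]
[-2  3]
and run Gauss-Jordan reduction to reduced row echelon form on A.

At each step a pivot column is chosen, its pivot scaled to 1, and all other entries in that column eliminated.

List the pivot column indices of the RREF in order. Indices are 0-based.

step 1: normalize row 0 (÷4) = (1, -3/4)
  row 1: subtract -2×row0 = (0, 3/2)
step 2: normalize row 1 (÷3/2) = (0, 1)
  row 0: subtract -3/4×row1 = (1, 0)

pivot columns: 0, 1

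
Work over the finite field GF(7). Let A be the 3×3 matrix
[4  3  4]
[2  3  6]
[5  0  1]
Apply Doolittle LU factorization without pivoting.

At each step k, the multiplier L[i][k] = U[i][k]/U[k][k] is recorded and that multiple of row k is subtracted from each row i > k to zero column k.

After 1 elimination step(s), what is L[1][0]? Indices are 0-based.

L[1][0] = 4

[col 0] pivot 4
  R1 -= 4*R0 → (0, 5, 4)  (L[1][0] := 4)
  R2 -= 3*R0 → (0, 5, 3)  (L[2][0] := 3)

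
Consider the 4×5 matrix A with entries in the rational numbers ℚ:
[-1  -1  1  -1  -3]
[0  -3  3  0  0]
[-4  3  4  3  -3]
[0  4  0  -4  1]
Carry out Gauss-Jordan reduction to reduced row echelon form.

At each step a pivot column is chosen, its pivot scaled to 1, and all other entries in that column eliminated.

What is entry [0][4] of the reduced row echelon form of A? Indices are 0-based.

M[0][4] = 139/56

pivot(0,0)=-1: scale R0 → (1, 1, -1, 1, 3)
  clear (2,0): R2 −= (-4)R0 → (0, 7, 0, 7, 9)
pivot(1,1)=-3: scale R1 → (0, 1, -1, 0, 0)
  clear (0,1): R0 −= (1)R1 → (1, 0, 0, 1, 3)
  clear (2,1): R2 −= (7)R1 → (0, 0, 7, 7, 9)
  clear (3,1): R3 −= (4)R1 → (0, 0, 4, -4, 1)
pivot(2,2)=7: scale R2 → (0, 0, 1, 1, 9/7)
  clear (1,2): R1 −= (-1)R2 → (0, 1, 0, 1, 9/7)
  clear (3,2): R3 −= (4)R2 → (0, 0, 0, -8, -29/7)
pivot(3,3)=-8: scale R3 → (0, 0, 0, 1, 29/56)
  clear (0,3): R0 −= (1)R3 → (1, 0, 0, 0, 139/56)
  clear (1,3): R1 −= (1)R3 → (0, 1, 0, 0, 43/56)
  clear (2,3): R2 −= (1)R3 → (0, 0, 1, 0, 43/56)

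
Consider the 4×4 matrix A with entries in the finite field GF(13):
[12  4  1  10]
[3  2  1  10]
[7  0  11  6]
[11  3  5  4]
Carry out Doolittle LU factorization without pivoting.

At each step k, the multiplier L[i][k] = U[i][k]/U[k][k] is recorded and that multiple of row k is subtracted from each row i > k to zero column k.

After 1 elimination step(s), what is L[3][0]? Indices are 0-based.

k=0: U[0][0]=12
  eliminate (1,0): mult=10, new row 1: (0, 1, 4, 1); set L[1][0]=10
  eliminate (2,0): mult=6, new row 2: (0, 2, 5, 11); set L[2][0]=6
  eliminate (3,0): mult=2, new row 3: (0, 8, 3, 10); set L[3][0]=2

L[3][0] = 2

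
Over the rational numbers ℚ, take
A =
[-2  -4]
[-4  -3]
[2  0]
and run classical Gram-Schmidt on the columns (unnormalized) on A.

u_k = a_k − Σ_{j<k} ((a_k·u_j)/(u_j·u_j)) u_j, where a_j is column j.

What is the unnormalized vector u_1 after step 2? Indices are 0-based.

Step 1: u_0 = a_0 = (-2, -4, 2).
Step 2: u_1 = a_1 − (5/6)·u_0 = (-7/3, 1/3, -5/3).

u_1 = (-7/3, 1/3, -5/3)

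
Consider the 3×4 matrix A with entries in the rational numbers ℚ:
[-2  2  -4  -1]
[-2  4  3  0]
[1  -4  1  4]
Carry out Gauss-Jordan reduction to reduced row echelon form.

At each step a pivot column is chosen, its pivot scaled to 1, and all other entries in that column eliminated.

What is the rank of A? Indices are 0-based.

step 1: normalize row 0 (÷-2) = (1, -1, 2, 1/2)
  row 1: subtract -2×row0 = (0, 2, 7, 1)
  row 2: subtract 1×row0 = (0, -3, -1, 7/2)
step 2: normalize row 1 (÷2) = (0, 1, 7/2, 1/2)
  row 0: subtract -1×row1 = (1, 0, 11/2, 1)
  row 2: subtract -3×row1 = (0, 0, 19/2, 5)
step 3: normalize row 2 (÷19/2) = (0, 0, 1, 10/19)
  row 0: subtract 11/2×row2 = (1, 0, 0, -36/19)
  row 1: subtract 7/2×row2 = (0, 1, 0, -51/38)

rank = 3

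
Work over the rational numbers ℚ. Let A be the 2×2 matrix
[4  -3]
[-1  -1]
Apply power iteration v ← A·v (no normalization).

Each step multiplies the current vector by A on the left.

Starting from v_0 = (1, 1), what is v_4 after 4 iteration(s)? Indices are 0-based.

v_4 = (181, -26)

v_0 = (1, 1).
v_1 = A·v_0 = (1, -2).
v_2 = A·v_1 = (10, 1).
v_3 = A·v_2 = (37, -11).
v_4 = A·v_3 = (181, -26).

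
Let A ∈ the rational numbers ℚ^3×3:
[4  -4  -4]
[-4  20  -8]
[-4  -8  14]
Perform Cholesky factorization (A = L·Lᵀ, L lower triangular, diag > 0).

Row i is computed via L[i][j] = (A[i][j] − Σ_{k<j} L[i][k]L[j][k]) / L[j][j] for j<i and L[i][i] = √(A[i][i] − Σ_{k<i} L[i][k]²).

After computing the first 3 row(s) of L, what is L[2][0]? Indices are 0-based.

Step 1: L[0][0] = √(4) = 2.
  L[1][0] = (-4) / L[0][0] = -2.
Step 2: L[1][1] = √(16) = 4.
  L[2][0] = (-4) / L[0][0] = -2.
  L[2][1] = (-12) / L[1][1] = -3.
Step 3: L[2][2] = √(1) = 1.

L[2][0] = -2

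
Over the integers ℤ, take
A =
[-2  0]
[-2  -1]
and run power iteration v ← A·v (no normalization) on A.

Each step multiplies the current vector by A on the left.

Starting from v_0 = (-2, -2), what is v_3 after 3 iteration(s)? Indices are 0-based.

v_3 = (16, 30)

v_0 = (-2, -2).
v_1 = A·v_0 = (4, 6).
v_2 = A·v_1 = (-8, -14).
v_3 = A·v_2 = (16, 30).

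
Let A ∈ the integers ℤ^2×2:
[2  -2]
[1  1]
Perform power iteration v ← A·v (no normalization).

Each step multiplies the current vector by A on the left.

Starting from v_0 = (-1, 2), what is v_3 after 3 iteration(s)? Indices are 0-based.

v_3 = (-18, -19)

v_0 = (-1, 2).
v_1 = A·v_0 = (-6, 1).
v_2 = A·v_1 = (-14, -5).
v_3 = A·v_2 = (-18, -19).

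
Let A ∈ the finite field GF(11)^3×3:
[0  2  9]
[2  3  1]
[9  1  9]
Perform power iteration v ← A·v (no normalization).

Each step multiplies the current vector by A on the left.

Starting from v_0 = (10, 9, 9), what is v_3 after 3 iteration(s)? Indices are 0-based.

v_0 = (10, 9, 9).
v_1 = A·v_0 = (0, 1, 4).
v_2 = A·v_1 = (5, 7, 4).
v_3 = A·v_2 = (6, 2, 0).

v_3 = (6, 2, 0)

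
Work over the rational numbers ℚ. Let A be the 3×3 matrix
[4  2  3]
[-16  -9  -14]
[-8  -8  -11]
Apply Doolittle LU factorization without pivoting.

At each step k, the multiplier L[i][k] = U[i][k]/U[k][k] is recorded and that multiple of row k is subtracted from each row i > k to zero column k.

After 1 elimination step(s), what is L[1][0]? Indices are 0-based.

[col 0] pivot 4
  R1 -= -4*R0 → (0, -1, -2)  (L[1][0] := -4)
  R2 -= -2*R0 → (0, -4, -5)  (L[2][0] := -2)

L[1][0] = -4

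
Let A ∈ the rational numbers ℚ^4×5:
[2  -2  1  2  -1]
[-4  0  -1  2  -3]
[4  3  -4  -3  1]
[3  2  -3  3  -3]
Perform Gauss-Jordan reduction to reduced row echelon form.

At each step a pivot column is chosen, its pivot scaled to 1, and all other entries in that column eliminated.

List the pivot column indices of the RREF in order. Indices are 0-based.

pivot columns: 0, 1, 2, 3

step 1: normalize row 0 (÷2) = (1, -1, 1/2, 1, -1/2)
  row 1: subtract -4×row0 = (0, -4, 1, 6, -5)
  row 2: subtract 4×row0 = (0, 7, -6, -7, 3)
  row 3: subtract 3×row0 = (0, 5, -9/2, 0, -3/2)
step 2: normalize row 1 (÷-4) = (0, 1, -1/4, -3/2, 5/4)
  row 0: subtract -1×row1 = (1, 0, 1/4, -1/2, 3/4)
  row 2: subtract 7×row1 = (0, 0, -17/4, 7/2, -23/4)
  row 3: subtract 5×row1 = (0, 0, -13/4, 15/2, -31/4)
step 3: normalize row 2 (÷-17/4) = (0, 0, 1, -14/17, 23/17)
  row 0: subtract 1/4×row2 = (1, 0, 0, -5/17, 7/17)
  row 1: subtract -1/4×row2 = (0, 1, 0, -29/17, 27/17)
  row 3: subtract -13/4×row2 = (0, 0, 0, 82/17, -57/17)
step 4: normalize row 3 (÷82/17) = (0, 0, 0, 1, -57/82)
  row 0: subtract -5/17×row3 = (1, 0, 0, 0, 17/82)
  row 1: subtract -29/17×row3 = (0, 1, 0, 0, 33/82)
  row 2: subtract -14/17×row3 = (0, 0, 1, 0, 32/41)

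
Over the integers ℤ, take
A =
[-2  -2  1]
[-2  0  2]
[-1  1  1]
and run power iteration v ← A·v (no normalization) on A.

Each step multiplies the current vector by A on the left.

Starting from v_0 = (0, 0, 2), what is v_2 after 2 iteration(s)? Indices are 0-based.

v_2 = (-10, 0, 4)

v_0 = (0, 0, 2).
v_1 = A·v_0 = (2, 4, 2).
v_2 = A·v_1 = (-10, 0, 4).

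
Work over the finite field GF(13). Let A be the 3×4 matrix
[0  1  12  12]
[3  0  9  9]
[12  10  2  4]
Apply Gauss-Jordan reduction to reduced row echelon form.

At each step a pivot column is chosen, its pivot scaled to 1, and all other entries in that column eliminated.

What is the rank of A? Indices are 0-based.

rank = 3

step 1: exchange rows 0,1
step 1: normalize row 0 (÷3) = (1, 0, 3, 3)
  row 2: subtract 12×row0 = (0, 10, 5, 7)
step 2: normalize row 1 (÷1) = (0, 1, 12, 12)
  row 2: subtract 10×row1 = (0, 0, 2, 4)
step 3: normalize row 2 (÷2) = (0, 0, 1, 2)
  row 0: subtract 3×row2 = (1, 0, 0, 10)
  row 1: subtract 12×row2 = (0, 1, 0, 1)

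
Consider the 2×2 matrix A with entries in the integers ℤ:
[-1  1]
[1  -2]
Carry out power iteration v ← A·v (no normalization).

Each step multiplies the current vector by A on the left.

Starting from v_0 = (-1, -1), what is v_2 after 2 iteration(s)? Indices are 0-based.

v_2 = (1, -2)

v_0 = (-1, -1).
v_1 = A·v_0 = (0, 1).
v_2 = A·v_1 = (1, -2).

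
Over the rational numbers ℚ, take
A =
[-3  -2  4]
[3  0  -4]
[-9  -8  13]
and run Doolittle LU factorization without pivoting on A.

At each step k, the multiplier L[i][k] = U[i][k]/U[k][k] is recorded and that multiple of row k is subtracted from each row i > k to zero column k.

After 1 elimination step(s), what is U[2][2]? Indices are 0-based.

U[2][2] = 1

k=0: U[0][0]=-3
  eliminate (1,0): mult=-1, new row 1: (0, -2, 0); set L[1][0]=-1
  eliminate (2,0): mult=3, new row 2: (0, -2, 1); set L[2][0]=3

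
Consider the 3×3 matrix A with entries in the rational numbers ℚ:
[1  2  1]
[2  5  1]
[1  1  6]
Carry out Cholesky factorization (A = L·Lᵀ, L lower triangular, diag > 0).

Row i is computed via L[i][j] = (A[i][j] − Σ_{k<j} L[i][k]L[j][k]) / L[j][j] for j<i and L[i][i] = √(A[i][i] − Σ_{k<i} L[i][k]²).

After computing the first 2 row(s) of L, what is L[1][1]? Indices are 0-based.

L[1][1] = 1

Step 1: L[0][0] = √(1) = 1.
  L[1][0] = (2) / L[0][0] = 2.
Step 2: L[1][1] = √(1) = 1.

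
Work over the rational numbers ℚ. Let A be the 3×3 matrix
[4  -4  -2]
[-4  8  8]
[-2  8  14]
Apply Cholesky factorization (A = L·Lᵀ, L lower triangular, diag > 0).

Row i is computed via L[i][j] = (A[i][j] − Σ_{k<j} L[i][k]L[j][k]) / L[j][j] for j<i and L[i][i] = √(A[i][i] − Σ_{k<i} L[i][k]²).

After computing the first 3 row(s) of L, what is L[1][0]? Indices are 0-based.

L[1][0] = -2

Step 1: L[0][0] = √(4) = 2.
  L[1][0] = (-4) / L[0][0] = -2.
Step 2: L[1][1] = √(4) = 2.
  L[2][0] = (-2) / L[0][0] = -1.
  L[2][1] = (6) / L[1][1] = 3.
Step 3: L[2][2] = √(4) = 2.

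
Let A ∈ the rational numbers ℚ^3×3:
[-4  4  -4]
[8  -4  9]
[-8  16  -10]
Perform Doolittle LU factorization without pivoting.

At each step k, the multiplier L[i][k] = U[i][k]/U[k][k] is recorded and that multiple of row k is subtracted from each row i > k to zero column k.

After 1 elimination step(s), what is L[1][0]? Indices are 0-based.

L[1][0] = -2

[col 0] pivot -4
  R1 -= -2*R0 → (0, 4, 1)  (L[1][0] := -2)
  R2 -= 2*R0 → (0, 8, -2)  (L[2][0] := 2)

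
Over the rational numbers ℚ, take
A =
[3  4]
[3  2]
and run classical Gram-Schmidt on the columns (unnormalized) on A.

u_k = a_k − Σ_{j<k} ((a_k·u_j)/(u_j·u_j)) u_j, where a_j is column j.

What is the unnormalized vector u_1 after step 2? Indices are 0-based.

u_1 = (1, -1)

Step 1: u_0 = a_0 = (3, 3).
Step 2: u_1 = a_1 − (1)·u_0 = (1, -1).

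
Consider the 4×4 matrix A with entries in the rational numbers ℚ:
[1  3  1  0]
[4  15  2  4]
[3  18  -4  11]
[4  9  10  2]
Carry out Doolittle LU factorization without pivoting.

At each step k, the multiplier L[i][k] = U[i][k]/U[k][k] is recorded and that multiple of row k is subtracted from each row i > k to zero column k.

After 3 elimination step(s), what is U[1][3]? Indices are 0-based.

k=0: U[0][0]=1
  eliminate (1,0): mult=4, new row 1: (0, 3, -2, 4); set L[1][0]=4
  eliminate (2,0): mult=3, new row 2: (0, 9, -7, 11); set L[2][0]=3
  eliminate (3,0): mult=4, new row 3: (0, -3, 6, 2); set L[3][0]=4
k=1: U[1][1]=3
  eliminate (2,1): mult=3, new row 2: (0, 0, -1, -1); set L[2][1]=3
  eliminate (3,1): mult=-1, new row 3: (0, 0, 4, 6); set L[3][1]=-1
k=2: U[2][2]=-1
  eliminate (3,2): mult=-4, new row 3: (0, 0, 0, 2); set L[3][2]=-4

U[1][3] = 4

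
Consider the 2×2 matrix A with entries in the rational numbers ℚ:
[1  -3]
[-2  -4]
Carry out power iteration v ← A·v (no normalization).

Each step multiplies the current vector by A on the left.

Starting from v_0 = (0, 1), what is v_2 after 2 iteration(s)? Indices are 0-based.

v_0 = (0, 1).
v_1 = A·v_0 = (-3, -4).
v_2 = A·v_1 = (9, 22).

v_2 = (9, 22)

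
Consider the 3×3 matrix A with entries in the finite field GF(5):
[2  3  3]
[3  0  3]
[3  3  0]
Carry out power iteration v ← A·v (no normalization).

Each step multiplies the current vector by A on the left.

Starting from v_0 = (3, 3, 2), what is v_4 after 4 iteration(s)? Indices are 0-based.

v_4 = (2, 3, 2)

v_0 = (3, 3, 2).
v_1 = A·v_0 = (1, 0, 3).
v_2 = A·v_1 = (1, 2, 3).
v_3 = A·v_2 = (2, 2, 4).
v_4 = A·v_3 = (2, 3, 2).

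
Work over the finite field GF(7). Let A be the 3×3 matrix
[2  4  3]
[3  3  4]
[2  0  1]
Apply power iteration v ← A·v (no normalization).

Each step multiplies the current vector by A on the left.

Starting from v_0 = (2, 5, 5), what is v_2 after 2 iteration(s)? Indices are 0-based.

v_2 = (3, 3, 3)

v_0 = (2, 5, 5).
v_1 = A·v_0 = (4, 6, 2).
v_2 = A·v_1 = (3, 3, 3).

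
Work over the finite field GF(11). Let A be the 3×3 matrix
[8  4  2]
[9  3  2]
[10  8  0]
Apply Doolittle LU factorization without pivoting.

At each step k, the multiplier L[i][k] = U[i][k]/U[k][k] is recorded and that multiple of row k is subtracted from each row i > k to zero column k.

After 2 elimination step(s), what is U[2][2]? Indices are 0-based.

U[2][2] = 8

k=0: U[0][0]=8
  eliminate (1,0): mult=8, new row 1: (0, 4, 8); set L[1][0]=8
  eliminate (2,0): mult=4, new row 2: (0, 3, 3); set L[2][0]=4
k=1: U[1][1]=4
  eliminate (2,1): mult=9, new row 2: (0, 0, 8); set L[2][1]=9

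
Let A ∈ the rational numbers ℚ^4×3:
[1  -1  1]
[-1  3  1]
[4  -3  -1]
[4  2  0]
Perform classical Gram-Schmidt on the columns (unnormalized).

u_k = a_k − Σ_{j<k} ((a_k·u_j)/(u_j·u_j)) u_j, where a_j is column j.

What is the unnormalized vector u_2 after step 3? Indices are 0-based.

Step 1: u_0 = a_0 = (1, -1, 4, 4).
Step 2: u_1 = a_1 − (-4/17)·u_0 = (-13/17, 47/17, -35/17, 50/17).
Step 3: u_2 = a_2 − (-2/17)·u_0 − (69/359)·u_1 = (454/359, 126/359, -48/359, -34/359).

u_2 = (454/359, 126/359, -48/359, -34/359)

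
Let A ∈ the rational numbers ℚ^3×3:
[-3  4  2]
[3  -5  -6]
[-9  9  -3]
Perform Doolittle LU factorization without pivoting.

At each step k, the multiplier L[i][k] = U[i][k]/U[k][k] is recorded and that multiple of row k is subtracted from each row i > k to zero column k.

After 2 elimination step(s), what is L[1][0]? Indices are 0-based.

Step 1: pivot at (0,0) is -3.
  row1 ← row1 − (-1)·row0  ⇒  L[1][0]=-1, U row1=(0, -1, -4)
  row2 ← row2 − (3)·row0  ⇒  L[2][0]=3, U row2=(0, -3, -9)
Step 2: pivot at (1,1) is -1.
  row2 ← row2 − (3)·row1  ⇒  L[2][1]=3, U row2=(0, 0, 3)

L[1][0] = -1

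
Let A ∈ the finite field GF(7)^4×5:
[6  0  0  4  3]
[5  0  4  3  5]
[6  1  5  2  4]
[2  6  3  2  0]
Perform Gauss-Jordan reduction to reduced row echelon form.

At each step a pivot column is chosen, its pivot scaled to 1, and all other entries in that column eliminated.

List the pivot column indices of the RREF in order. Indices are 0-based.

pivot(0,0)=6: scale R0 → (1, 0, 0, 3, 4)
  clear (1,0): R1 −= (5)R0 → (0, 0, 4, 2, 6)
  clear (2,0): R2 −= (6)R0 → (0, 1, 5, 5, 1)
  clear (3,0): R3 −= (2)R0 → (0, 6, 3, 3, 6)
pivot(1,1): swap R1↔R2
pivot(1,1)=1: scale R1 → (0, 1, 5, 5, 1)
  clear (3,1): R3 −= (6)R1 → (0, 0, 1, 1, 0)
pivot(2,2)=4: scale R2 → (0, 0, 1, 4, 5)
  clear (1,2): R1 −= (5)R2 → (0, 1, 0, 6, 4)
  clear (3,2): R3 −= (1)R2 → (0, 0, 0, 4, 2)
pivot(3,3)=4: scale R3 → (0, 0, 0, 1, 4)
  clear (0,3): R0 −= (3)R3 → (1, 0, 0, 0, 6)
  clear (1,3): R1 −= (6)R3 → (0, 1, 0, 0, 1)
  clear (2,3): R2 −= (4)R3 → (0, 0, 1, 0, 3)

pivot columns: 0, 1, 2, 3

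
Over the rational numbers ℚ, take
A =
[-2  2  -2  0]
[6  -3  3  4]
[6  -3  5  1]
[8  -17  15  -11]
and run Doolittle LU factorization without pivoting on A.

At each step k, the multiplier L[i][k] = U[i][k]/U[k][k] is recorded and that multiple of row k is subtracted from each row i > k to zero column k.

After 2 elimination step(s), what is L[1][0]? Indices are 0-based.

[col 0] pivot -2
  R1 -= -3*R0 → (0, 3, -3, 4)  (L[1][0] := -3)
  R2 -= -3*R0 → (0, 3, -1, 1)  (L[2][0] := -3)
  R3 -= -4*R0 → (0, -9, 7, -11)  (L[3][0] := -4)
[col 1] pivot 3
  R2 -= 1*R1 → (0, 0, 2, -3)  (L[2][1] := 1)
  R3 -= -3*R1 → (0, 0, -2, 1)  (L[3][1] := -3)

L[1][0] = -3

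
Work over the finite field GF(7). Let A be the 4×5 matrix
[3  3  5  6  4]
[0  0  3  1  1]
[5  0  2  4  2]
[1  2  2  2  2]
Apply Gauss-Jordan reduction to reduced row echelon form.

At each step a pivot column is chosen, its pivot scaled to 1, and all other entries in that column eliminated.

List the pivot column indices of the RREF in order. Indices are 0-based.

[1] R0 /= 3  ⇒  (1, 1, 4, 2, 6)
     R2 -= 5·R0  ⇒  (0, 2, 3, 1, 0)
     R3 -= 1·R0  ⇒  (0, 1, 5, 0, 3)
[2] R1 <-> R2
[2] R1 /= 2  ⇒  (0, 1, 5, 4, 0)
     R0 -= 1·R1  ⇒  (1, 0, 6, 5, 6)
     R3 -= 1·R1  ⇒  (0, 0, 0, 3, 3)
[3] R2 /= 3  ⇒  (0, 0, 1, 5, 5)
     R0 -= 6·R2  ⇒  (1, 0, 0, 3, 4)
     R1 -= 5·R2  ⇒  (0, 1, 0, 0, 3)
[4] R3 /= 3  ⇒  (0, 0, 0, 1, 1)
     R0 -= 3·R3  ⇒  (1, 0, 0, 0, 1)
     R2 -= 5·R3  ⇒  (0, 0, 1, 0, 0)

pivot columns: 0, 1, 2, 3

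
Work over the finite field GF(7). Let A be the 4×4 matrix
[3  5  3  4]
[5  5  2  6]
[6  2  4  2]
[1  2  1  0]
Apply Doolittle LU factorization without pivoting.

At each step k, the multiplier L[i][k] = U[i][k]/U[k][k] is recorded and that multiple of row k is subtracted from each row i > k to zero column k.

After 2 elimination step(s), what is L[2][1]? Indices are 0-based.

[col 0] pivot 3
  R1 -= 4*R0 → (0, 6, 4, 4)  (L[1][0] := 4)
  R2 -= 2*R0 → (0, 6, 5, 1)  (L[2][0] := 2)
  R3 -= 5*R0 → (0, 5, 0, 1)  (L[3][0] := 5)
[col 1] pivot 6
  R2 -= 1*R1 → (0, 0, 1, 4)  (L[2][1] := 1)
  R3 -= 2*R1 → (0, 0, 6, 0)  (L[3][1] := 2)

L[2][1] = 1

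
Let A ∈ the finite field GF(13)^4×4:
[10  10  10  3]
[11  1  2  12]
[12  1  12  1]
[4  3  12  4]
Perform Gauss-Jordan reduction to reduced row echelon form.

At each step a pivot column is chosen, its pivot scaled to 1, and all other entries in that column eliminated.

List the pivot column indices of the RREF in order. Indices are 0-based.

step 1: normalize row 0 (÷10) = (1, 1, 1, 12)
  row 1: subtract 11×row0 = (0, 3, 4, 10)
  row 2: subtract 12×row0 = (0, 2, 0, 0)
  row 3: subtract 4×row0 = (0, 12, 8, 8)
step 2: normalize row 1 (÷3) = (0, 1, 10, 12)
  row 0: subtract 1×row1 = (1, 0, 4, 0)
  row 2: subtract 2×row1 = (0, 0, 6, 2)
  row 3: subtract 12×row1 = (0, 0, 5, 7)
step 3: normalize row 2 (÷6) = (0, 0, 1, 9)
  row 0: subtract 4×row2 = (1, 0, 0, 3)
  row 1: subtract 10×row2 = (0, 1, 0, 0)
  row 3: subtract 5×row2 = (0, 0, 0, 1)
step 4: normalize row 3 (÷1) = (0, 0, 0, 1)
  row 0: subtract 3×row3 = (1, 0, 0, 0)
  row 2: subtract 9×row3 = (0, 0, 1, 0)

pivot columns: 0, 1, 2, 3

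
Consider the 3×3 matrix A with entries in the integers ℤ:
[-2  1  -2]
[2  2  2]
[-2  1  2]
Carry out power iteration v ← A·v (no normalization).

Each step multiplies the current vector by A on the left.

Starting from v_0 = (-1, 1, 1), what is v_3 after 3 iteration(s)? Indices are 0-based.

v_3 = (16, 32, 56)

v_0 = (-1, 1, 1).
v_1 = A·v_0 = (1, 2, 5).
v_2 = A·v_1 = (-10, 16, 10).
v_3 = A·v_2 = (16, 32, 56).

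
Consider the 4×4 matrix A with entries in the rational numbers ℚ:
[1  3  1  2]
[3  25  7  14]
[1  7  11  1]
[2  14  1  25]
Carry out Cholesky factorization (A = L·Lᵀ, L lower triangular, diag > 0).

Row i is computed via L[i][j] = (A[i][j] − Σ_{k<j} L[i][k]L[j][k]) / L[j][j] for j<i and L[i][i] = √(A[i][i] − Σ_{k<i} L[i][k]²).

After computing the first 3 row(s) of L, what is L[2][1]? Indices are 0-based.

Step 1: L[0][0] = √(1) = 1.
  L[1][0] = (3) / L[0][0] = 3.
Step 2: L[1][1] = √(16) = 4.
  L[2][0] = (1) / L[0][0] = 1.
  L[2][1] = (4) / L[1][1] = 1.
Step 3: L[2][2] = √(9) = 3.

L[2][1] = 1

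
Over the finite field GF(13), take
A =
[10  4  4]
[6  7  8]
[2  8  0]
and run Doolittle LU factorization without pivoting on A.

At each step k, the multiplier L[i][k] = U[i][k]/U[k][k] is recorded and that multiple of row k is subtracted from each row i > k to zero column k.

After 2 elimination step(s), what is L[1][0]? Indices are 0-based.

[col 0] pivot 10
  R1 -= 11*R0 → (0, 2, 3)  (L[1][0] := 11)
  R2 -= 8*R0 → (0, 2, 7)  (L[2][0] := 8)
[col 1] pivot 2
  R2 -= 1*R1 → (0, 0, 4)  (L[2][1] := 1)

L[1][0] = 11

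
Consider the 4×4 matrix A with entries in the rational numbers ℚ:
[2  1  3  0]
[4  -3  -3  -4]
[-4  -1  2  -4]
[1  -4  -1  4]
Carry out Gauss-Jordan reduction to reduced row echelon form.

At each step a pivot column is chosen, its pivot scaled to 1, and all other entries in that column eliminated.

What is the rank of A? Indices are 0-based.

[1] R0 /= 2  ⇒  (1, 1/2, 3/2, 0)
     R1 -= 4·R0  ⇒  (0, -5, -9, -4)
     R2 -= -4·R0  ⇒  (0, 1, 8, -4)
     R3 -= 1·R0  ⇒  (0, -9/2, -5/2, 4)
[2] R1 /= -5  ⇒  (0, 1, 9/5, 4/5)
     R0 -= 1/2·R1  ⇒  (1, 0, 3/5, -2/5)
     R2 -= 1·R1  ⇒  (0, 0, 31/5, -24/5)
     R3 -= -9/2·R1  ⇒  (0, 0, 28/5, 38/5)
[3] R2 /= 31/5  ⇒  (0, 0, 1, -24/31)
     R0 -= 3/5·R2  ⇒  (1, 0, 0, 2/31)
     R1 -= 9/5·R2  ⇒  (0, 1, 0, 68/31)
     R3 -= 28/5·R2  ⇒  (0, 0, 0, 370/31)
[4] R3 /= 370/31  ⇒  (0, 0, 0, 1)
     R0 -= 2/31·R3  ⇒  (1, 0, 0, 0)
     R1 -= 68/31·R3  ⇒  (0, 1, 0, 0)
     R2 -= -24/31·R3  ⇒  (0, 0, 1, 0)

rank = 4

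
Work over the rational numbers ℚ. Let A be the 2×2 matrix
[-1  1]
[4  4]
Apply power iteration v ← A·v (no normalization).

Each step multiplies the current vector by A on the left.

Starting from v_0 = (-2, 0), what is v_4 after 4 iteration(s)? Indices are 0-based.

v_0 = (-2, 0).
v_1 = A·v_0 = (2, -8).
v_2 = A·v_1 = (-10, -24).
v_3 = A·v_2 = (-14, -136).
v_4 = A·v_3 = (-122, -600).

v_4 = (-122, -600)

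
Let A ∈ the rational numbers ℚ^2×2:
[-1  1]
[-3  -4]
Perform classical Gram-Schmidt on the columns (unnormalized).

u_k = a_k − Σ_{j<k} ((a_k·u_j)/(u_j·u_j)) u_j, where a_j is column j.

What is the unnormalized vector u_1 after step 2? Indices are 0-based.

Step 1: u_0 = a_0 = (-1, -3).
Step 2: u_1 = a_1 − (11/10)·u_0 = (21/10, -7/10).

u_1 = (21/10, -7/10)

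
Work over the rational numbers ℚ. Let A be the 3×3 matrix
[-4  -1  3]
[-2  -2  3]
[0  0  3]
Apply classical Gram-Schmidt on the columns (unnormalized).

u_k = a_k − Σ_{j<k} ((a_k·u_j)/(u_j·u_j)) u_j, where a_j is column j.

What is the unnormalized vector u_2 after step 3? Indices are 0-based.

u_2 = (0, 0, 3)

Step 1: u_0 = a_0 = (-4, -2, 0).
Step 2: u_1 = a_1 − (2/5)·u_0 = (3/5, -6/5, 0).
Step 3: u_2 = a_2 − (-9/10)·u_0 − (-1)·u_1 = (0, 0, 3).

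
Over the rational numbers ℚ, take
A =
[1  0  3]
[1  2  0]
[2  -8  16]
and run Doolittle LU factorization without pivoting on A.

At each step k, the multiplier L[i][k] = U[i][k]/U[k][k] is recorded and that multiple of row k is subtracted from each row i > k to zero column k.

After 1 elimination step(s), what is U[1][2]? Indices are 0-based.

U[1][2] = -3

[col 0] pivot 1
  R1 -= 1*R0 → (0, 2, -3)  (L[1][0] := 1)
  R2 -= 2*R0 → (0, -8, 10)  (L[2][0] := 2)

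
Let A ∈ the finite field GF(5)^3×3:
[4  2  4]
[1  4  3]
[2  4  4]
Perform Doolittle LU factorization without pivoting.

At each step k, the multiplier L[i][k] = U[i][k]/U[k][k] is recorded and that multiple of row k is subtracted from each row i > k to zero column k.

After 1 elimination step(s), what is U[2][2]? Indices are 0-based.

[col 0] pivot 4
  R1 -= 4*R0 → (0, 1, 2)  (L[1][0] := 4)
  R2 -= 3*R0 → (0, 3, 2)  (L[2][0] := 3)

U[2][2] = 2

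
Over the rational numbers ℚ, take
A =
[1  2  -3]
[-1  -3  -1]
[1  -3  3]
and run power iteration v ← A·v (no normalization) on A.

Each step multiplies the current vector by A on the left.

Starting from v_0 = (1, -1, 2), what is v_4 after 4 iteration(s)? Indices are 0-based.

v_4 = (-189, 2, -58)

v_0 = (1, -1, 2).
v_1 = A·v_0 = (-7, 0, 10).
v_2 = A·v_1 = (-37, -3, 23).
v_3 = A·v_2 = (-112, 23, 41).
v_4 = A·v_3 = (-189, 2, -58).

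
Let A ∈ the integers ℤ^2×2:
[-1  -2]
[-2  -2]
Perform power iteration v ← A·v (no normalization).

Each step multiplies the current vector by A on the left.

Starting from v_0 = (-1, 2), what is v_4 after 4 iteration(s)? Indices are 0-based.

v_4 = (95, 122)

v_0 = (-1, 2).
v_1 = A·v_0 = (-3, -2).
v_2 = A·v_1 = (7, 10).
v_3 = A·v_2 = (-27, -34).
v_4 = A·v_3 = (95, 122).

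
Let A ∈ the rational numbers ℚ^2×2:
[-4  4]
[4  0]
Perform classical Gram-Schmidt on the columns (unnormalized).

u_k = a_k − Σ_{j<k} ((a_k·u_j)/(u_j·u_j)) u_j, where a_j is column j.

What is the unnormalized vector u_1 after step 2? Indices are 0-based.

u_1 = (2, 2)

Step 1: u_0 = a_0 = (-4, 4).
Step 2: u_1 = a_1 − (-1/2)·u_0 = (2, 2).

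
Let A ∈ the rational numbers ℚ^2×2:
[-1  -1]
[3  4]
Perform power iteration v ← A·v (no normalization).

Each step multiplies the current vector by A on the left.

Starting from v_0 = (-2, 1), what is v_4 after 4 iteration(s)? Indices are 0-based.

v_4 = (13, -56)

v_0 = (-2, 1).
v_1 = A·v_0 = (1, -2).
v_2 = A·v_1 = (1, -5).
v_3 = A·v_2 = (4, -17).
v_4 = A·v_3 = (13, -56).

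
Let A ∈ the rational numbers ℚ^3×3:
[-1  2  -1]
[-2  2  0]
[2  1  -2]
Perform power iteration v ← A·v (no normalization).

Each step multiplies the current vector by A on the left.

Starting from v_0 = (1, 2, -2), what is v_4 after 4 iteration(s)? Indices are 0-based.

v_0 = (1, 2, -2).
v_1 = A·v_0 = (5, 2, 8).
v_2 = A·v_1 = (-9, -6, -4).
v_3 = A·v_2 = (1, 6, -16).
v_4 = A·v_3 = (27, 10, 40).

v_4 = (27, 10, 40)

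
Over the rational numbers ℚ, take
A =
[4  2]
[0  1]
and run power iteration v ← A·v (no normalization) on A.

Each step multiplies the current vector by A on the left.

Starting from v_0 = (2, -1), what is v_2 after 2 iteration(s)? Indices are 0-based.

v_2 = (22, -1)

v_0 = (2, -1).
v_1 = A·v_0 = (6, -1).
v_2 = A·v_1 = (22, -1).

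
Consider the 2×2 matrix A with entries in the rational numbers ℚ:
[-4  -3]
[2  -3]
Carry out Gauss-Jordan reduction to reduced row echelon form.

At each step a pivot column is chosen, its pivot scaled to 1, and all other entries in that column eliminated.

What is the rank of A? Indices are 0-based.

rank = 2

step 1: normalize row 0 (÷-4) = (1, 3/4)
  row 1: subtract 2×row0 = (0, -9/2)
step 2: normalize row 1 (÷-9/2) = (0, 1)
  row 0: subtract 3/4×row1 = (1, 0)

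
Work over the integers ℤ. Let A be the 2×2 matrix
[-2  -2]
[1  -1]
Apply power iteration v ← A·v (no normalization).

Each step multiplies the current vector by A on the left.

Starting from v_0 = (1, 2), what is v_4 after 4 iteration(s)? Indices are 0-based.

v_0 = (1, 2).
v_1 = A·v_0 = (-6, -1).
v_2 = A·v_1 = (14, -5).
v_3 = A·v_2 = (-18, 19).
v_4 = A·v_3 = (-2, -37).

v_4 = (-2, -37)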